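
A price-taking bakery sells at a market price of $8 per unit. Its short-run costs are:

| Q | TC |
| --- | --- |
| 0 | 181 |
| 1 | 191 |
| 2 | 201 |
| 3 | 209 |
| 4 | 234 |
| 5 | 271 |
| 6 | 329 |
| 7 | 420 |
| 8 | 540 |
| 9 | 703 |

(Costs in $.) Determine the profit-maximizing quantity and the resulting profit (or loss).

Q = 0 (shut down); profit = -$181

Tabulate TR − TC: Q=0: -181; Q=1: -183; Q=2: -185; Q=3: -185; Q=4: -202; Q=5: -231; Q=6: -281; Q=7: -364; Q=8: -476; Q=9: -631.
Profit is highest at Q = 0. Equivalently, the lowest AVC in the table is 28/3 ≈ $9.33 at Q = 3, and P = $8 falls below it — price never covers variable cost, so the firm shuts down and loses only its fixed cost.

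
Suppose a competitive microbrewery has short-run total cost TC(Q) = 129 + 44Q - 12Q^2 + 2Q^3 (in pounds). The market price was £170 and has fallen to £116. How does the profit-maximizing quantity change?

Output falls from 7 to 6

AVC = 44 - 12Q + 2Q^2, minimized at Q = 3 where min AVC = £26. MC = 44 - 24Q + 6Q^2.
With P = £170 above the shutdown price, P = MC gives Q = 7.
At P = £116 ≥ min AVC, set P = MC: Q = 6. The firm stays open but cuts output.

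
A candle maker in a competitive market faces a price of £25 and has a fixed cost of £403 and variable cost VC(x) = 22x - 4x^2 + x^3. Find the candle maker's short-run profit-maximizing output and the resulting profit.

Profit = -£385 at x = 3

AVC = 22 - 4x + x^2 has its minimum £18 at x = 2; price £25 clears that bar, so the firm operates.
With MC = 22 - 8x + 3x^2, P = MC on the upward-sloping part at x* = 3.
TR = 25·3 = 75. TC = 403 + 57 = 460. Profit = 75 − 460 = -£385.
That loss of £385 beats the £403 the firm would lose by shutting down; producing recovers £18 of fixed cost.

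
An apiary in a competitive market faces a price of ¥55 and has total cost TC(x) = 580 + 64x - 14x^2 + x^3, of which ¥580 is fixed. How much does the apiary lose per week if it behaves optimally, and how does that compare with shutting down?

AVC = 64 - 14x + x^2 has its minimum ¥15 at x = 7; price ¥55 clears that bar, so the firm operates.
MC = 64 - 28x + 3x^2. Setting P = MC and taking the root on the rising branch gives x* = 9.
TR = 55·9 = 495. TC = 580 + 171 = 751. Profit = 495 − 751 = -¥256.
Shutting down would mean losing the fixed cost of ¥580, so operating at a loss of ¥256 is better by ¥324.

Profit = -¥256 at x = 9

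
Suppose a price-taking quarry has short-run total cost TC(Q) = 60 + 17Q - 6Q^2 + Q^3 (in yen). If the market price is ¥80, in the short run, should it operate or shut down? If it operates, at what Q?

Produce at Q = 7

Strip out fixed cost: VC = 17Q - 6Q^2 + Q^3. Then AVC = 17 - 6Q + Q^2 and MC = 17 - 12Q + 3Q^2.
The AVC parabola has its vertex at Q = 6/2 = 3, where AVC = 17 - 6·3 + 3^2 = ¥8.
Since P = ¥80 ≥ min AVC = ¥8, price covers variable cost and the firm should produce.
P = MC gives -63 - 12Q + 3Q^2 = 0, with roots -3 and 7. Take the larger (rising MC): Q* = 7.
Check: AVC at Q = 7 is ¥24 ≤ P, so revenue covers variable cost.
Profit = P·Q − TC = 80·7 − 228 = ¥332.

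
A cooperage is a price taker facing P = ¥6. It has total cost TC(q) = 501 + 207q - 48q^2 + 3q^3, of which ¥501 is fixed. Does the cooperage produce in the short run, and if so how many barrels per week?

Strip out fixed cost: VC = 207q - 48q^2 + 3q^3. Then AVC = 207 - 48q + 3q^2 and MC = 207 - 96q + 9q^2.
AVC hits its minimum where MC = AVC, at q = 8, giving min AVC = 207 - 48·8 + 3·8^2 = ¥15.
With P < min AVC (¥6 < ¥15), every unit sold adds to the loss.
The firm minimizes its loss by shutting down and losing only its fixed cost of ¥501.

Shut down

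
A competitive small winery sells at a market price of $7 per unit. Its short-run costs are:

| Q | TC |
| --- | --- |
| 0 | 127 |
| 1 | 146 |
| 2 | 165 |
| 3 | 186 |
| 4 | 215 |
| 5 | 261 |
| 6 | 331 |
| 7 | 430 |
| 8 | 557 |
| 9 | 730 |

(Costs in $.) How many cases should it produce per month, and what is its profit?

Q = 0 (shut down); profit = -$127

Tabulate TR − TC: Q=0: -127; Q=1: -139; Q=2: -151; Q=3: -165; Q=4: -187; Q=5: -226; Q=6: -289; Q=7: -381; Q=8: -501; Q=9: -667.
Profit is highest at Q = 0. Equivalently, the lowest AVC in the table is 19/1 ≈ $19 at Q = 1, and P = $7 falls below it — price never covers variable cost, so the firm shuts down and loses only its fixed cost.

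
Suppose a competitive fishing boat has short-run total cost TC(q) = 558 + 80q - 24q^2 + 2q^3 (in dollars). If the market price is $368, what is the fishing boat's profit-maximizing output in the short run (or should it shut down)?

From TC, MC = TC'(q) = 80 - 48q + 6q^2 and AVC = VC/q = 80 - 24q + 2q^2.
AVC is minimized where dAVC/dq = -24 + 4q = 0, at q = 6; min AVC = 80 - 24·6 + 2·6^2 = $8.
Since P = $368 ≥ min AVC = $8, price covers variable cost and the firm should produce.
Set P = MC: 368 = 80 - 48q + 6q^2 → -288 - 48q + 6q^2 = 0. The roots are q = -4 and q = 12; the profit-maximizing output is on the rising part of MC, so q* = 12.
Check: AVC at q = 12 is $80 ≤ P, so revenue covers variable cost.
Profit = P·q − TC = 368·12 − 1518 = $2898.

Produce at q = 12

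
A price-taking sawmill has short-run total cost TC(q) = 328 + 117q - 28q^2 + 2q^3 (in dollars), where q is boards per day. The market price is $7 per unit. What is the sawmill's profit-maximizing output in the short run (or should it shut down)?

Strip out fixed cost: VC = 117q - 28q^2 + 2q^3. Then AVC = 117 - 28q + 2q^2 and MC = 117 - 56q + 6q^2.
AVC hits its minimum where MC = AVC, at q = 7, giving min AVC = 117 - 28·7 + 2·7^2 = $19.
Since P = $7 < min AVC = $19, price fails to cover variable cost at any output.
Shutting down limits the loss to fixed cost, $328.

Shut down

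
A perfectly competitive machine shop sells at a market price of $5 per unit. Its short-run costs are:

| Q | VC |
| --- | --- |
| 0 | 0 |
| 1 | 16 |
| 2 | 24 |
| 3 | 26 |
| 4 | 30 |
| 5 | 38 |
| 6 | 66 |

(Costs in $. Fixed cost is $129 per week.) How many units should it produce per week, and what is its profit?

Tabulate TR − TC: Q=0: -129; Q=1: -140; Q=2: -143; Q=3: -140; Q=4: -139; Q=5: -142; Q=6: -165.
Profit is highest at Q = 0. Equivalently, the lowest AVC in the table is 30/4 ≈ $7.50 at Q = 4, and P = $5 falls below it — price never covers variable cost, so the firm shuts down and loses only its fixed cost.

Q = 0 (shut down); profit = -$129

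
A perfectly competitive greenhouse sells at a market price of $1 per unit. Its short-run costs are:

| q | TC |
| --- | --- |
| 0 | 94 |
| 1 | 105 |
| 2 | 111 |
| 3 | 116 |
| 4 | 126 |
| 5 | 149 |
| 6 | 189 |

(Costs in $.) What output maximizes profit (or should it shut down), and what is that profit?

Profit at each row (π = 1q − TC): q=0: -94; q=1: -104; q=2: -109; q=3: -113; q=4: -122; q=5: -144; q=6: -183.
Profit is highest at q = 0. Equivalently, the lowest AVC in the table is 22/3 ≈ $7.33 at q = 3, and P = $1 falls below it — price never covers variable cost, so the firm shuts down and loses only its fixed cost.

q = 0 (shut down); profit = -$94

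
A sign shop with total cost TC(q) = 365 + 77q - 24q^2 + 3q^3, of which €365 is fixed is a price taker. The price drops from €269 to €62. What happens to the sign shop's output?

Output falls from 8 to 5

AVC = 77 - 24q + 3q^2, minimized at q = 4 where min AVC = €29. MC = 77 - 48q + 9q^2.
At P = €269 ≥ min AVC, set P = MC on the rising branch: q = 8.
At P = €62 ≥ min AVC, set P = MC: q = 5. The firm stays open but cuts output.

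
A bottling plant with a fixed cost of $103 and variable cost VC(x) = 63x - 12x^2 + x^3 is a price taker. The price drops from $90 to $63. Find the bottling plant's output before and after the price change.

Output falls from 9 to 8

MC = 63 - 24x + 3x^2; the shutdown threshold is min AVC = $27 (at x = 6).
With P = $90 above the shutdown price, P = MC gives x = 9.
At P = $63 ≥ min AVC, set P = MC: x = 8. The firm stays open but cuts output.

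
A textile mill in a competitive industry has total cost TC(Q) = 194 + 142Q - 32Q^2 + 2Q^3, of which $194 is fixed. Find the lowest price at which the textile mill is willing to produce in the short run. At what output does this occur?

The firm shuts down when price falls below the minimum of average variable cost. AVC = VC/Q = 142 - 32Q + 2Q^2.
At the minimum of AVC, MC = AVC. MC = 142 - 64Q + 6Q^2; setting MC = AVC gives 4Q^2 - 32Q = 0, so Q = 8. min AVC = 14.
The firm shuts down for any P below $14.

$14 per unit, at Q = 8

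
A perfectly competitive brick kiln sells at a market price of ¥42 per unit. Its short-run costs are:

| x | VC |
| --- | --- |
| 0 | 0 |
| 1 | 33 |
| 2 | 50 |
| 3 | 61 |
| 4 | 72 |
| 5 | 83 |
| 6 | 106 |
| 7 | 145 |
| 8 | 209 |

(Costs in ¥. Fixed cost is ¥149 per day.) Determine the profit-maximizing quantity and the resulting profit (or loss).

Compute π = P·x − TC at each output: x=0: -149; x=1: -140; x=2: -115; x=3: -84; x=4: -53; x=5: -22; x=6: -3; x=7: 0; x=8: -22.
Profit is maximized at x = 7. AVC there is 145/7 = ¥20.71 ≤ P, so producing beats shutting down (which would give -¥149).

x = 7; profit = ¥0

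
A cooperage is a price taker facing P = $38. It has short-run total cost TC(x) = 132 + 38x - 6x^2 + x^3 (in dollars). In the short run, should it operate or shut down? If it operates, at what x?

Produce at x = 4

From TC, MC = TC'(x) = 38 - 12x + 3x^2 and AVC = VC/x = 38 - 6x + x^2.
AVC is minimized where dAVC/dx = -6 + 2x = 0, at x = 3; min AVC = 38 - 6·3 + 3^2 = $29.
Because $38 ≥ $29, revenue can cover variable cost; the firm operates.
Set P = MC: 38 = 38 - 12x + 3x^2 → -12x + 3x^2 = 0. The roots are x = 0 and x = 4; the profit-maximizing output is on the rising part of MC, so x* = 4.
Check: AVC at x = 4 is $30 ≤ P, so revenue covers variable cost.
Profit = P·x − TC = 38·4 − 252 = -$100, a loss, but smaller than the $132 fixed cost the firm would lose by shutting down.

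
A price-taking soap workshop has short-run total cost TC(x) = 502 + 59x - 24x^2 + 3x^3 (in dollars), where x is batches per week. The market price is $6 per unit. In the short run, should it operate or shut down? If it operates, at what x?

Shut down

Variable cost is VC = 59x - 24x^2 + 3x^3, so AVC = VC/x = 59 - 24x + 3x^2 and MC = dTC/dx = 59 - 48x + 9x^2.
AVC hits its minimum where MC = AVC, at x = 4, giving min AVC = 59 - 24·4 + 3·4^2 = $11.
Since P = $6 < min AVC = $11, price fails to cover variable cost at any output.
Best response: produce nothing and absorb the $502 fixed cost.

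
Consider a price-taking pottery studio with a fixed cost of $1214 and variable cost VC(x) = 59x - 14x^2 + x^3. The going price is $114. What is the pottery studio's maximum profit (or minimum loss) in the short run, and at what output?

Profit = -$246 at x = 11

AVC = 59 - 14x + x^2; min AVC = $10 at x = 7. Since P = $114 ≥ min AVC, the firm produces.
With MC = 59 - 28x + 3x^2, P = MC on the upward-sloping part at x* = 11.
TR = 114·11 = 1254. TC = 1214 + 286 = 1500. Profit = 1254 − 1500 = -$246.
That loss of $246 beats the $1214 the firm would lose by shutting down; producing recovers $968 of fixed cost.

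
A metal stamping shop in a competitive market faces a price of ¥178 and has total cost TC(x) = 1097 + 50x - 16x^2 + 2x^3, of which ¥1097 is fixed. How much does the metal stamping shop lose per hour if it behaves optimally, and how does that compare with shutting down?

AVC = 50 - 16x + 2x^2; min AVC = ¥18 at x = 4. Since P = ¥178 ≥ min AVC, the firm produces.
With MC = 50 - 32x + 6x^2, P = MC on the upward-sloping part at x* = 8.
TR = 178·8 = 1424. TC = 1097 + 400 = 1497. Profit = 1424 − 1497 = -¥73.
By producing, the firm covers all variable cost plus ¥1024 of fixed cost; shutting down would lose the full ¥1097.

Profit = -¥73 at x = 8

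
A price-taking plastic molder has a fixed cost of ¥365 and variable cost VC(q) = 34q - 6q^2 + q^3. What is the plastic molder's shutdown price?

The firm shuts down when price falls below the minimum of average variable cost. AVC = VC/q = 34 - 6q + q^2.
dAVC/dq = -6 + 2q = 0 gives q = 3. min AVC = 34 - 6·3 + 3^2 = 25.
So the shutdown price is ¥25.

¥25 per unit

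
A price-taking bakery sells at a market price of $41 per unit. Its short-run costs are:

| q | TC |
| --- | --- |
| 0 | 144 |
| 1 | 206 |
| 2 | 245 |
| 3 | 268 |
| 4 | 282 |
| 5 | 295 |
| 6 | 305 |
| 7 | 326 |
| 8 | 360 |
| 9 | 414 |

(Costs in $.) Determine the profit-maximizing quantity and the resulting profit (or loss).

Tabulate TR − TC: q=0: -144; q=1: -165; q=2: -163; q=3: -145; q=4: -118; q=5: -90; q=6: -59; q=7: -39; q=8: -32; q=9: -45.
Profit is maximized at q = 8. AVC there is 216/8 = $27 ≤ P, so producing beats shutting down (which would give -$144).

q = 8; profit = -$32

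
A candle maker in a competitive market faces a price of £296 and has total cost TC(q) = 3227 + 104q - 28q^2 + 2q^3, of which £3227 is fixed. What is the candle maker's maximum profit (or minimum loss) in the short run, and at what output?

AVC = 104 - 28q + 2q^2 has its minimum £6 at q = 7; price £296 clears that bar, so the firm operates.
MC = 104 - 56q + 6q^2. Setting P = MC and taking the root on the rising branch gives q* = 12.
TR = 296·12 = 3552. TC = 3227 + 672 = 3899. Profit = 3552 − 3899 = -£347.
Shutting down would mean losing the fixed cost of £3227, so operating at a loss of £347 is better by £2880.

Profit = -£347 at q = 12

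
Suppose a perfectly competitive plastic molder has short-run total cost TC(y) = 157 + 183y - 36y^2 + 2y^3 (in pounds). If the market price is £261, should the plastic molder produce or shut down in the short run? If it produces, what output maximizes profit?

Strip out fixed cost: VC = 183y - 36y^2 + 2y^3. Then AVC = 183 - 36y + 2y^2 and MC = 183 - 72y + 6y^2.
The AVC parabola has its vertex at y = 36/4 = 9, where AVC = 183 - 36·9 + 2·9^2 = £21.
P = £261 exceeds min AVC = £21, so the firm stays open.
Set P = MC: 261 = 183 - 72y + 6y^2 → -78 - 72y + 6y^2 = 0. The roots are y = -1 and y = 13; the profit-maximizing output is on the rising part of MC, so y* = 13.
Check: AVC at y = 13 is £53 ≤ P, so revenue covers variable cost.
Profit = P·y − TC = 261·13 − 846 = £2547.

Produce at y = 13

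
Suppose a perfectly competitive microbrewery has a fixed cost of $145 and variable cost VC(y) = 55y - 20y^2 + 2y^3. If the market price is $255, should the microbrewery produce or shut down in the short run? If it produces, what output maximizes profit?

Variable cost is VC = 55y - 20y^2 + 2y^3, so AVC = VC/y = 55 - 20y + 2y^2 and MC = dTC/dy = 55 - 40y + 6y^2.
The AVC parabola has its vertex at y = 20/4 = 5, where AVC = 55 - 20·5 + 2·5^2 = $5.
Because $255 ≥ $5, revenue can cover variable cost; the firm operates.
Solving P = MC: -200 - 40y + 6y^2 = 0 ⇒ y = -10/3 or 10. On the upward-sloping branch, y* = 10.
Check: AVC at y = 10 is $55 ≤ P, so revenue covers variable cost.
Profit = P·y − TC = 255·10 − 695 = $1855.

Produce at y = 10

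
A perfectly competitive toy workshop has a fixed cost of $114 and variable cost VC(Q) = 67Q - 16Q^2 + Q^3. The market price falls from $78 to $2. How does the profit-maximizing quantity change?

Output falls from 11 to 0 (the firm shuts down)

MC = 67 - 32Q + 3Q^2; the shutdown threshold is min AVC = $3 (at Q = 8).
At P = $78 ≥ min AVC, set P = MC on the rising branch: Q = 11.
At P = $2 < min AVC = $3, price no longer covers variable cost at any output, so the firm shuts down: Q = 0.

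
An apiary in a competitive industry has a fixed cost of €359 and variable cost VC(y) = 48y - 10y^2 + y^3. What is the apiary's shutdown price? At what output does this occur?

€23 per unit, at y = 5

The shutdown price is the minimum of AVC. VC = 48y - 10y^2 + y^3, so AVC = 48 - 10y + y^2.
At the minimum of AVC, MC = AVC. MC = 48 - 20y + 3y^2; setting MC = AVC gives 2y^2 - 10y = 0, so y = 5. min AVC = 23.
The firm shuts down for any P below €23.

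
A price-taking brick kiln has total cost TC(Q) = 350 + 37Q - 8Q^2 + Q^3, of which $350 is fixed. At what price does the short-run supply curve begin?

$21 per unit

Short-run supply begins at min AVC. From VC = 37Q - 8Q^2 + Q^3, AVC = 37 - 8Q + Q^2.
dAVC/dQ = -8 + 2Q = 0 gives Q = 4. min AVC = 37 - 8·4 + 4^2 = 21.
The firm shuts down for any P below $21.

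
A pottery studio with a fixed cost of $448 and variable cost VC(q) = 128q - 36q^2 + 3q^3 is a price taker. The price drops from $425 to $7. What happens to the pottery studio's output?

AVC = 128 - 36q + 3q^2, minimized at q = 6 where min AVC = $20. MC = 128 - 72q + 9q^2.
At P = $425 ≥ min AVC, set P = MC on the rising branch: q = 11.
At P = $7 < min AVC = $20, price no longer covers variable cost at any output, so the firm shuts down: q = 0.

Output falls from 11 to 0 (the firm shuts down)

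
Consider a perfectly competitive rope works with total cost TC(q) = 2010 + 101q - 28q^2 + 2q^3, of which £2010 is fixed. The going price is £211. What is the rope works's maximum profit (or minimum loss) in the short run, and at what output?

AVC = 101 - 28q + 2q^2 has its minimum £3 at q = 7; price £211 clears that bar, so the firm operates.
With MC = 101 - 56q + 6q^2, P = MC on the upward-sloping part at q* = 11.
TR = 211·11 = 2321. TC = 2010 + 385 = 2395. Profit = 2321 − 2395 = -£74.
By producing, the firm covers all variable cost plus £1936 of fixed cost; shutting down would lose the full £2010.

Profit = -£74 at q = 11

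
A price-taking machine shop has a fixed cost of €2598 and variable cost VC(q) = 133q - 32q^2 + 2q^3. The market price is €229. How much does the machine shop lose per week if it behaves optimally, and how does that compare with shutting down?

Profit = -€294 at q = 12

AVC = 133 - 32q + 2q^2; min AVC = €5 at q = 8. Since P = €229 ≥ min AVC, the firm produces.
MC = 133 - 64q + 6q^2. Setting P = MC and taking the root on the rising branch gives q* = 12.
TR = 229·12 = 2748. TC = 2598 + 444 = 3042. Profit = 2748 − 3042 = -€294.
That loss of €294 beats the €2598 the firm would lose by shutting down; producing recovers €2304 of fixed cost.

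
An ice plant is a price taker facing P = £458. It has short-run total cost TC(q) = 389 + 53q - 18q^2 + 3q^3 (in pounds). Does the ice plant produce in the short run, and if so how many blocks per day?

From TC, MC = TC'(q) = 53 - 36q + 9q^2 and AVC = VC/q = 53 - 18q + 3q^2.
AVC is minimized where dAVC/dq = -18 + 6q = 0, at q = 3; min AVC = 53 - 18·3 + 3·3^2 = £26.
Since P = £458 ≥ min AVC = £26, price covers variable cost and the firm should produce.
Solving P = MC: -405 - 36q + 9q^2 = 0 ⇒ q = -5 or 9. On the upward-sloping branch, q* = 9.
Check: AVC at q = 9 is £134 ≤ P, so revenue covers variable cost.
Profit = P·q − TC = 458·9 − 1595 = £2527.

Produce at q = 9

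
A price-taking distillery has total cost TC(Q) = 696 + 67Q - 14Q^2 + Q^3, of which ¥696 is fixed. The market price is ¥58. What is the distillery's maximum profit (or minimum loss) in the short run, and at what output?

Profit = -¥372 at Q = 9

AVC = 67 - 14Q + Q^2 has its minimum ¥18 at Q = 7; price ¥58 clears that bar, so the firm operates.
MC = 67 - 28Q + 3Q^2. Setting P = MC and taking the root on the rising branch gives Q* = 9.
TR = 58·9 = 522. TC = 696 + 198 = 894. Profit = 522 − 894 = -¥372.
By producing, the firm covers all variable cost plus ¥324 of fixed cost; shutting down would lose the full ¥696.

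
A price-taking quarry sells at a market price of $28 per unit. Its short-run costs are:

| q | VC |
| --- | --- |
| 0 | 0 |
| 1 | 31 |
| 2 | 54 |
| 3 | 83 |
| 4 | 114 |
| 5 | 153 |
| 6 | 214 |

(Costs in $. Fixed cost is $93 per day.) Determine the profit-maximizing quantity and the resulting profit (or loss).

Compute π = P·q − TC at each output: q=0: -93; q=1: -96; q=2: -91; q=3: -92; q=4: -95; q=5: -106; q=6: -139.
Profit is maximized at q = 2. AVC there is 54/2 = $27 ≤ P, so producing beats shutting down (which would give -$93).

q = 2; profit = -$91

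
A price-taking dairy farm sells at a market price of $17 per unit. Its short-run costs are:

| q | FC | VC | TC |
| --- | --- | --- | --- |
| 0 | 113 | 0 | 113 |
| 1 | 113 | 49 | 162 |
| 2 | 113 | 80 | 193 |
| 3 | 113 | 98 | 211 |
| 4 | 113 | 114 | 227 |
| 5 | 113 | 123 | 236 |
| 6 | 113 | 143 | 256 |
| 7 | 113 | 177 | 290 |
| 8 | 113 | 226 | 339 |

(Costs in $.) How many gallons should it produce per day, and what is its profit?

Tabulate TR − TC: q=0: -113; q=1: -145; q=2: -159; q=3: -160; q=4: -159; q=5: -151; q=6: -154; q=7: -171; q=8: -203.
Profit is highest at q = 0. Equivalently, the lowest AVC in the table is 143/6 ≈ $23.83 at q = 6, and P = $17 falls below it — price never covers variable cost, so the firm shuts down and loses only its fixed cost.

q = 0 (shut down); profit = -$113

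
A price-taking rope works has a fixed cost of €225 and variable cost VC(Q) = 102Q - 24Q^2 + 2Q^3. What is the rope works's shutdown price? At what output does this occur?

€30 per unit, at Q = 6

The firm shuts down when price falls below the minimum of average variable cost. AVC = VC/Q = 102 - 24Q + 2Q^2.
dAVC/dQ = -24 + 4Q = 0 gives Q = 6. min AVC = 102 - 24·6 + 2·6^2 = 30.
So the shutdown price is €30.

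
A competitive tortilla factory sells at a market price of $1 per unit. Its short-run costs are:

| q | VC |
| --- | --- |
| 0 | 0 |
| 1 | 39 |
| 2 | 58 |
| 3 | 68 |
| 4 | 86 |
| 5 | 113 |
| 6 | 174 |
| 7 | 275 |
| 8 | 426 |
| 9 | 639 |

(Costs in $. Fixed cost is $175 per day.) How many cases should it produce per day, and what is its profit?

q = 0 (shut down); profit = -$175

Tabulate TR − TC: q=0: -175; q=1: -213; q=2: -231; q=3: -240; q=4: -257; q=5: -283; q=6: -343; q=7: -443; q=8: -593; q=9: -805.
Profit is highest at q = 0. Equivalently, the lowest AVC in the table is 86/4 ≈ $21.50 at q = 4, and P = $1 falls below it — price never covers variable cost, so the firm shuts down and loses only its fixed cost.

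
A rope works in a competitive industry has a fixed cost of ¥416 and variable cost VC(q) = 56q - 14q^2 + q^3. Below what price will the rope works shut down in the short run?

Short-run supply begins at min AVC. From VC = 56q - 14q^2 + q^3, AVC = 56 - 14q + q^2.
At the minimum of AVC, MC = AVC. MC = 56 - 28q + 3q^2; setting MC = AVC gives 2q^2 - 14q = 0, so q = 7. min AVC = 7.
So the shutdown price is ¥7.

¥7 per unit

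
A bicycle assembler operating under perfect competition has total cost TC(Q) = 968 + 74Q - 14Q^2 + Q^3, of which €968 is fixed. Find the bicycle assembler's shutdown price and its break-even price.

Shutdown price = min AVC. AVC = 74 - 14Q + Q^2, with vertex at Q = 7 and minimum €25.
ATC = 968/Q + 74 - 14Q + Q^2. Setting dATC/dQ = −968/Q^2 − 14 + 2Q = 0 gives Q = 11 (since 2·11^3 − 14·11^2 = 968).
min ATC = 968/11 + 74 − 14·11 + 11^2 = €129. That is the break-even price.
For €25 ≤ P < €129 the firm produces at a loss; below €25 it shuts down.

Shutdown price = €25; break-even price = €129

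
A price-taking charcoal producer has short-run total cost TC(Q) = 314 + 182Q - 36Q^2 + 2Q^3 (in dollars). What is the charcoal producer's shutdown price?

The shutdown price is the minimum of AVC. VC = 182Q - 36Q^2 + 2Q^3, so AVC = 182 - 36Q + 2Q^2.
At the minimum of AVC, MC = AVC. MC = 182 - 72Q + 6Q^2; setting MC = AVC gives 4Q^2 - 36Q = 0, so Q = 9. min AVC = 20.
The firm shuts down for any P below $20.

$20 per unit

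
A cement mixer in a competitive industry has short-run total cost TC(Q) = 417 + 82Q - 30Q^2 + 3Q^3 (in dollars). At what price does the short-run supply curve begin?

Short-run supply begins at min AVC. From VC = 82Q - 30Q^2 + 3Q^3, AVC = 82 - 30Q + 3Q^2.
dAVC/dQ = -30 + 6Q = 0 gives Q = 5. min AVC = 82 - 30·5 + 3·5^2 = 7.
The firm shuts down for any P below $7.

$7 per unit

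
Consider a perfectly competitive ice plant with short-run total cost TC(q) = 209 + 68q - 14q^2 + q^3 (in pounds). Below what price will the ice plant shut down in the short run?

£19 per unit

Short-run supply begins at min AVC. From VC = 68q - 14q^2 + q^3, AVC = 68 - 14q + q^2.
At the minimum of AVC, MC = AVC. MC = 68 - 28q + 3q^2; setting MC = AVC gives 2q^2 - 14q = 0, so q = 7. min AVC = 19.
So the shutdown price is £19.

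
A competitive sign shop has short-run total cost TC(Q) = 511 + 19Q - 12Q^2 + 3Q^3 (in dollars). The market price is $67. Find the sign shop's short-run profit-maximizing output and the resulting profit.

AVC = 19 - 12Q + 3Q^2; min AVC = $7 at Q = 2. Since P = $67 ≥ min AVC, the firm produces.
With MC = 19 - 24Q + 9Q^2, P = MC on the upward-sloping part at Q* = 4.
TR = 67·4 = 268. TC = 511 + 76 = 587. Profit = 268 − 587 = -$319.
Shutting down would mean losing the fixed cost of $511, so operating at a loss of $319 is better by $192.

Profit = -$319 at Q = 4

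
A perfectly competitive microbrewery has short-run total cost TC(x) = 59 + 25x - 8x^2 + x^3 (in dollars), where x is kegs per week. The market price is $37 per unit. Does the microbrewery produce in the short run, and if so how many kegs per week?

Produce at x = 6

From TC, MC = TC'(x) = 25 - 16x + 3x^2 and AVC = VC/x = 25 - 8x + x^2.
AVC is minimized where dAVC/dx = -8 + 2x = 0, at x = 4; min AVC = 25 - 8·4 + 4^2 = $9.
P = $37 exceeds min AVC = $9, so the firm stays open.
Set P = MC: 37 = 25 - 16x + 3x^2 → -12 - 16x + 3x^2 = 0. The roots are x = -2/3 and x = 6; the profit-maximizing output is on the rising part of MC, so x* = 6.
Check: AVC at x = 6 is $13 ≤ P, so revenue covers variable cost.
Profit = P·x − TC = 37·6 − 137 = $85.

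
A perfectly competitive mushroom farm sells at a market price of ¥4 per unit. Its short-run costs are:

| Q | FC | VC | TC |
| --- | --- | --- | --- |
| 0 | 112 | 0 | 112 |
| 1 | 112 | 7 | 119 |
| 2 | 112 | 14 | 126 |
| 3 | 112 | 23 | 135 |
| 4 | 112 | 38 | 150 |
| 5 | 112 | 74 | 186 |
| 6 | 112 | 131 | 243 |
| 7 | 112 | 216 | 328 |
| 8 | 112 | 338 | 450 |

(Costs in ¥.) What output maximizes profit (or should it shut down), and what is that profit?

Q = 0 (shut down); profit = -¥112

Tabulate TR − TC: Q=0: -112; Q=1: -115; Q=2: -118; Q=3: -123; Q=4: -134; Q=5: -166; Q=6: -219; Q=7: -300; Q=8: -418.
Profit is highest at Q = 0. Equivalently, the lowest AVC in the table is 7/1 ≈ ¥7 at Q = 1, and P = ¥4 falls below it — price never covers variable cost, so the firm shuts down and loses only its fixed cost.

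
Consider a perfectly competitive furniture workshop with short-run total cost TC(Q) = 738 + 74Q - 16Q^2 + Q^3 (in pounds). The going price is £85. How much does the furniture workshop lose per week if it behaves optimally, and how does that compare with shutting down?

AVC = 74 - 16Q + Q^2 has its minimum £10 at Q = 8; price £85 clears that bar, so the firm operates.
With MC = 74 - 32Q + 3Q^2, P = MC on the upward-sloping part at Q* = 11.
TR = 85·11 = 935. TC = 738 + 209 = 947. Profit = 935 − 947 = -£12.
By producing, the firm covers all variable cost plus £726 of fixed cost; shutting down would lose the full £738.

Profit = -£12 at Q = 11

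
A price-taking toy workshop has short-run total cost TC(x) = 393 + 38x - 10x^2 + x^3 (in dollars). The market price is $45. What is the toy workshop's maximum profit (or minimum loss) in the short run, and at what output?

AVC = 38 - 10x + x^2; min AVC = $13 at x = 5. Since P = $45 ≥ min AVC, the firm produces.
With MC = 38 - 20x + 3x^2, P = MC on the upward-sloping part at x* = 7.
TR = 45·7 = 315. TC = 393 + 119 = 512. Profit = 315 − 512 = -$197.
That loss of $197 beats the $393 the firm would lose by shutting down; producing recovers $196 of fixed cost.

Profit = -$197 at x = 7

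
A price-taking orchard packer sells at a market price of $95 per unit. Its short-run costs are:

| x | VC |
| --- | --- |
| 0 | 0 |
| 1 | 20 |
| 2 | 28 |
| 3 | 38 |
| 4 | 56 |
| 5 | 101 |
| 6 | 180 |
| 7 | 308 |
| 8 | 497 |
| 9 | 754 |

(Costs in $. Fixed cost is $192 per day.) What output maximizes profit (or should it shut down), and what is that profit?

x = 6; profit = $198

Compute π = P·x − TC at each output: x=0: -192; x=1: -117; x=2: -30; x=3: 55; x=4: 132; x=5: 182; x=6: 198; x=7: 165; x=8: 71; x=9: -91.
Profit is maximized at x = 6. AVC there is 180/6 = $30 ≤ P, so producing beats shutting down (which would give -$192).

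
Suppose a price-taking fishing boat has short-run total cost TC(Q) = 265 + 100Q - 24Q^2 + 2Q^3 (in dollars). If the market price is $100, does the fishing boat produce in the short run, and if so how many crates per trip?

Produce at Q = 8

Strip out fixed cost: VC = 100Q - 24Q^2 + 2Q^3. Then AVC = 100 - 24Q + 2Q^2 and MC = 100 - 48Q + 6Q^2.
The AVC parabola has its vertex at Q = 24/4 = 6, where AVC = 100 - 24·6 + 2·6^2 = $28.
Since P = $100 ≥ min AVC = $28, price covers variable cost and the firm should produce.
Solving P = MC: -48Q + 6Q^2 = 0 ⇒ Q = 0 or 8. On the upward-sloping branch, Q* = 8.
Check: AVC at Q = 8 is $36 ≤ P, so revenue covers variable cost.
Profit = P·Q − TC = 100·8 − 553 = $247.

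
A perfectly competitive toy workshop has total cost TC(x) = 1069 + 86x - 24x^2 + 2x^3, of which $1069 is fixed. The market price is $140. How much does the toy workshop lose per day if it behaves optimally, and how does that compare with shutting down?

AVC = 86 - 24x + 2x^2 has its minimum $14 at x = 6; price $140 clears that bar, so the firm operates.
With MC = 86 - 48x + 6x^2, P = MC on the upward-sloping part at x* = 9.
TR = 140·9 = 1260. TC = 1069 + 288 = 1357. Profit = 1260 − 1357 = -$97.
That loss of $97 beats the $1069 the firm would lose by shutting down; producing recovers $972 of fixed cost.

Profit = -$97 at x = 9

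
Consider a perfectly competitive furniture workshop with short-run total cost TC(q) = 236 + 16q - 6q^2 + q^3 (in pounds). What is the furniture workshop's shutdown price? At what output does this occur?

£7 per unit, at q = 3

The shutdown price is the minimum of AVC. VC = 16q - 6q^2 + q^3, so AVC = 16 - 6q + q^2.
At the minimum of AVC, MC = AVC. MC = 16 - 12q + 3q^2; setting MC = AVC gives 2q^2 - 6q = 0, so q = 3. min AVC = 7.
For P < £7 the firm produces nothing.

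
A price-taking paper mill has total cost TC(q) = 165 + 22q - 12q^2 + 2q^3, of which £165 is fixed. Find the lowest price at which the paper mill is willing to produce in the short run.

£4 per unit

The shutdown price is the minimum of AVC. VC = 22q - 12q^2 + 2q^3, so AVC = 22 - 12q + 2q^2.
At the minimum of AVC, MC = AVC. MC = 22 - 24q + 6q^2; setting MC = AVC gives 4q^2 - 12q = 0, so q = 3. min AVC = 4.
For P < £4 the firm produces nothing.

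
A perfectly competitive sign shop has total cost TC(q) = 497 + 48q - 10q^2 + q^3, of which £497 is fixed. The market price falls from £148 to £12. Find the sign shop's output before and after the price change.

AVC = 48 - 10q + q^2, minimized at q = 5 where min AVC = £23. MC = 48 - 20q + 3q^2.
With P = £148 above the shutdown price, P = MC gives q = 10.
At P = £12 < min AVC = £23, price no longer covers variable cost at any output, so the firm shuts down: q = 0.

Output falls from 10 to 0 (the firm shuts down)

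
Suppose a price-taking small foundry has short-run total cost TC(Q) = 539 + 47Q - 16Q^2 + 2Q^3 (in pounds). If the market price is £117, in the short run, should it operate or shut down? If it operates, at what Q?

Produce at Q = 7

Strip out fixed cost: VC = 47Q - 16Q^2 + 2Q^3. Then AVC = 47 - 16Q + 2Q^2 and MC = 47 - 32Q + 6Q^2.
The AVC parabola has its vertex at Q = 16/4 = 4, where AVC = 47 - 16·4 + 2·4^2 = £15.
Since P = £117 ≥ min AVC = £15, price covers variable cost and the firm should produce.
Solving P = MC: -70 - 32Q + 6Q^2 = 0 ⇒ Q = -5/3 or 7. On the upward-sloping branch, Q* = 7.
Check: AVC at Q = 7 is £33 ≤ P, so revenue covers variable cost.
Profit = P·Q − TC = 117·7 − 770 = £49.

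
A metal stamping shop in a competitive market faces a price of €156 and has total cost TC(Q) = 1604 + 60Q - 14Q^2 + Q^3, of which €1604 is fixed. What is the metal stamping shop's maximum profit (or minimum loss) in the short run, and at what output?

Profit = -€164 at Q = 12

AVC = 60 - 14Q + Q^2 has its minimum €11 at Q = 7; price €156 clears that bar, so the firm operates.
MC = 60 - 28Q + 3Q^2. Setting P = MC and taking the root on the rising branch gives Q* = 12.
TR = 156·12 = 1872. TC = 1604 + 432 = 2036. Profit = 1872 − 2036 = -€164.
That loss of €164 beats the €1604 the firm would lose by shutting down; producing recovers €1440 of fixed cost.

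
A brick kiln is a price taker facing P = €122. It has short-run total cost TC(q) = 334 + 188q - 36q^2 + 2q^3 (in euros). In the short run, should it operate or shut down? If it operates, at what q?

Variable cost is VC = 188q - 36q^2 + 2q^3, so AVC = VC/q = 188 - 36q + 2q^2 and MC = dTC/dq = 188 - 72q + 6q^2.
AVC is minimized where dAVC/dq = -36 + 4q = 0, at q = 9; min AVC = 188 - 36·9 + 2·9^2 = €26.
Because €122 ≥ €26, revenue can cover variable cost; the firm operates.
Solving P = MC: 66 - 72q + 6q^2 = 0 ⇒ q = 1 or 11. On the upward-sloping branch, q* = 11.
Check: AVC at q = 11 is €34 ≤ P, so revenue covers variable cost.
Profit = P·q − TC = 122·11 − 708 = €634.

Produce at q = 11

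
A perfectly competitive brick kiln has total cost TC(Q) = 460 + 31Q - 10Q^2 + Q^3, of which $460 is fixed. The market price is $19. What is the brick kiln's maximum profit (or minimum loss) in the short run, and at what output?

Profit = -$388 at Q = 6

AVC = 31 - 10Q + Q^2 has its minimum $6 at Q = 5; price $19 clears that bar, so the firm operates.
MC = 31 - 20Q + 3Q^2. Setting P = MC and taking the root on the rising branch gives Q* = 6.
TR = 19·6 = 114. TC = 460 + 42 = 502. Profit = 114 − 502 = -$388.
That loss of $388 beats the $460 the firm would lose by shutting down; producing recovers $72 of fixed cost.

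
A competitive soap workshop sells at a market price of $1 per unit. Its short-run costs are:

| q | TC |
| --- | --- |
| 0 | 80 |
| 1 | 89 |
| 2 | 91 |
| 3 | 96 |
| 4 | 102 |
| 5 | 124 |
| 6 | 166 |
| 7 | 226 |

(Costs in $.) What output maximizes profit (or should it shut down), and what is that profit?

q = 0 (shut down); profit = -$80

Profit at each row (π = 1q − TC): q=0: -80; q=1: -88; q=2: -89; q=3: -93; q=4: -98; q=5: -119; q=6: -160; q=7: -219.
Profit is highest at q = 0. Equivalently, the lowest AVC in the table is 16/3 ≈ $5.33 at q = 3, and P = $1 falls below it — price never covers variable cost, so the firm shuts down and loses only its fixed cost.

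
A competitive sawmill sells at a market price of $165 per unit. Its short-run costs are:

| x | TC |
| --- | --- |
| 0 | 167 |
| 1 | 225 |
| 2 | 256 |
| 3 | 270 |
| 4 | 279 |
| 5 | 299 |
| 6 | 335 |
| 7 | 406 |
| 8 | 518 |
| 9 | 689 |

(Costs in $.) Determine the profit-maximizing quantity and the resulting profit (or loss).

x = 8; profit = $802

Tabulate TR − TC: x=0: -167; x=1: -60; x=2: 74; x=3: 225; x=4: 381; x=5: 526; x=6: 655; x=7: 749; x=8: 802; x=9: 796.
Profit is maximized at x = 8. AVC there is 351/8 = $43.88 ≤ P, so producing beats shutting down (which would give -$167).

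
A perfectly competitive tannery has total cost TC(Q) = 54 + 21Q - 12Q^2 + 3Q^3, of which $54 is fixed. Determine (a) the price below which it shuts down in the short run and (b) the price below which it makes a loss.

Shutdown price = min AVC. AVC = 21 - 12Q + 3Q^2, with vertex at Q = 2 and minimum $9.
ATC = 54/Q + 21 - 12Q + 3Q^2. Setting dATC/dQ = −54/Q^2 − 12 + 6Q = 0 gives Q = 3 (since 6·3^3 − 12·3^2 = 54).
min ATC = 54/3 + 21 − 12·3 + 3·3^2 = $30. That is the break-even price.
Between these two prices the firm operates at a loss; above $30 it earns a profit.

Shutdown price = $9; break-even price = $30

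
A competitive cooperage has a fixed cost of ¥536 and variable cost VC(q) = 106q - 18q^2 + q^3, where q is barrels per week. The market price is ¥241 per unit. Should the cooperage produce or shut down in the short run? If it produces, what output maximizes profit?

Produce at q = 15

From TC, MC = TC'(q) = 106 - 36q + 3q^2 and AVC = VC/q = 106 - 18q + q^2.
The AVC parabola has its vertex at q = 18/2 = 9, where AVC = 106 - 18·9 + 9^2 = ¥25.
Since P = ¥241 ≥ min AVC = ¥25, price covers variable cost and the firm should produce.
Set P = MC: 241 = 106 - 36q + 3q^2 → -135 - 36q + 3q^2 = 0. The roots are q = -3 and q = 15; the profit-maximizing output is on the rising part of MC, so q* = 15.
Check: AVC at q = 15 is ¥61 ≤ P, so revenue covers variable cost.
Profit = P·q − TC = 241·15 − 1451 = ¥2164.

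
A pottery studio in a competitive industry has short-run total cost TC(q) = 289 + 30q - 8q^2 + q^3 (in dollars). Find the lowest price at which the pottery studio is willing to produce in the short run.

The shutdown price is the minimum of AVC. VC = 30q - 8q^2 + q^3, so AVC = 30 - 8q + q^2.
dAVC/dq = -8 + 2q = 0 gives q = 4. min AVC = 30 - 8·4 + 4^2 = 14.
The firm shuts down for any P below $14.

$14 per unit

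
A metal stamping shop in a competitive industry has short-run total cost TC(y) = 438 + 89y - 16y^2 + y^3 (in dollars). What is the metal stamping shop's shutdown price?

The shutdown price is the minimum of AVC. VC = 89y - 16y^2 + y^3, so AVC = 89 - 16y + y^2.
dAVC/dy = -16 + 2y = 0 gives y = 8. min AVC = 89 - 16·8 + 8^2 = 25.
The firm shuts down for any P below $25.

$25 per unit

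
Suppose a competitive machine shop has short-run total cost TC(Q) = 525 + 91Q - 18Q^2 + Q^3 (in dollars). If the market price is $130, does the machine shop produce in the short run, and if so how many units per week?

From TC, MC = TC'(Q) = 91 - 36Q + 3Q^2 and AVC = VC/Q = 91 - 18Q + Q^2.
AVC hits its minimum where MC = AVC, at Q = 9, giving min AVC = 91 - 18·9 + 9^2 = $10.
Because $130 ≥ $10, revenue can cover variable cost; the firm operates.
P = MC gives -39 - 36Q + 3Q^2 = 0, with roots -1 and 13. Take the larger (rising MC): Q* = 13.
Check: AVC at Q = 13 is $26 ≤ P, so revenue covers variable cost.
Profit = P·Q − TC = 130·13 − 863 = $827.

Produce at Q = 13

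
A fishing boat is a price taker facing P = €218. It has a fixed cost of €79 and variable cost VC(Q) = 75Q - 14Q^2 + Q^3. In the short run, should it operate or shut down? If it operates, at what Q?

Produce at Q = 13

Variable cost is VC = 75Q - 14Q^2 + Q^3, so AVC = VC/Q = 75 - 14Q + Q^2 and MC = dTC/dQ = 75 - 28Q + 3Q^2.
The AVC parabola has its vertex at Q = 14/2 = 7, where AVC = 75 - 14·7 + 7^2 = €26.
P = €218 exceeds min AVC = €26, so the firm stays open.
Set P = MC: 218 = 75 - 28Q + 3Q^2 → -143 - 28Q + 3Q^2 = 0. The roots are Q = -11/3 and Q = 13; the profit-maximizing output is on the rising part of MC, so Q* = 13.
Check: AVC at Q = 13 is €62 ≤ P, so revenue covers variable cost.
Profit = P·Q − TC = 218·13 − 885 = €1949.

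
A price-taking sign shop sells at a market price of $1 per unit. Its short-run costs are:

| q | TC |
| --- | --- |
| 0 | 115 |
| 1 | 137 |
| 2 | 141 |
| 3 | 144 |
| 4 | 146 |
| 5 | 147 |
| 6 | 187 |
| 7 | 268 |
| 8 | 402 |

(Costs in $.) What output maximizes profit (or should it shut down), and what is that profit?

q = 0 (shut down); profit = -$115

Compute π = P·q − TC at each output: q=0: -115; q=1: -136; q=2: -139; q=3: -141; q=4: -142; q=5: -142; q=6: -181; q=7: -261; q=8: -394.
Profit is highest at q = 0. Equivalently, the lowest AVC in the table is 32/5 ≈ $6.40 at q = 5, and P = $1 falls below it — price never covers variable cost, so the firm shuts down and loses only its fixed cost.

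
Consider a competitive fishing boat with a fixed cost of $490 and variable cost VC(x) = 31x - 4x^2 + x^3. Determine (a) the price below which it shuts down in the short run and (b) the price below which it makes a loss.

Shutdown price = min AVC. AVC = 31 - 4x + x^2, with vertex at x = 2 and minimum $27.
ATC = 490/x + 31 - 4x + x^2. Setting dATC/dx = −490/x^2 − 4 + 2x = 0 gives x = 7 (since 2·7^3 − 4·7^2 = 490).
min ATC = 490/7 + 31 − 4·7 + 7^2 = $122. That is the break-even price.
For $27 ≤ P < $122 the firm produces at a loss; below $27 it shuts down.

Shutdown price = $27; break-even price = $122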